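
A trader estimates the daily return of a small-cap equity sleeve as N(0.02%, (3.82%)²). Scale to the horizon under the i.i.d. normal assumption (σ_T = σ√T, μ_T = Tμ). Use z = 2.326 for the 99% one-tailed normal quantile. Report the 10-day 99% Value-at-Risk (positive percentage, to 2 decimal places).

σ_{10d} = 3.82% × √10 = 12.080%; μ_{10d} = 10 × 0.02% = 0.200%.
VaR = −(0.200%) + 2.326 × 12.080% = 27.898%.

27.90%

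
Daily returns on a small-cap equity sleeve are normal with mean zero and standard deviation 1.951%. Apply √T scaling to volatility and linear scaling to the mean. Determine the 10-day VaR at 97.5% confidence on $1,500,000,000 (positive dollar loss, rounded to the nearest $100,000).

$181,400,000

At 97.5%, z = 1.960.
σ_{10d} = 1.951% × √10 = 6.170%.
VaR = 1.960 × 6.170% = 12.093%.
On $1,500,000,000: 0.12093 × $1,500,000,000 = $181,395,000.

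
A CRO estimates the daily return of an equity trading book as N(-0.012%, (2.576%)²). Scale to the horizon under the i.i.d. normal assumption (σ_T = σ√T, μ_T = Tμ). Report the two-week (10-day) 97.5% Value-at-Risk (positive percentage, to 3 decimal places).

At 97.5%, z = 1.960.
σ_{10d} = 2.576% × √10 = 8.146%; μ_{10d} = 10 × -0.012% = -0.120%.
VaR = −(-0.120%) + 1.960 × 8.146% = 16.086%.

16.086%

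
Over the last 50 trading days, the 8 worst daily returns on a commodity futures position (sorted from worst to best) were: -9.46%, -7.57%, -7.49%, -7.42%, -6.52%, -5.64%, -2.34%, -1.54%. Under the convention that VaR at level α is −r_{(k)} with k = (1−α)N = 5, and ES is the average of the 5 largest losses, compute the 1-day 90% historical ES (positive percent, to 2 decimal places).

The 5 worst returns sum to -38.46%.
ES = −(-38.46%) / 5 = 7.692% ≈ 7.69%.

7.69%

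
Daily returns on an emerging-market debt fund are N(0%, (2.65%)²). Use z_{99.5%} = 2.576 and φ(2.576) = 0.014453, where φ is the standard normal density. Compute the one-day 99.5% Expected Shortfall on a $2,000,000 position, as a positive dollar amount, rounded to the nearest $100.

$153,200

Tail multiplier: φ(z)/(1−α) = 0.014453 / 0.005 = 2.891.
ES = 2.65% × 2.891 = 7.661%.
On $2,000,000: 0.07661 × $2,000,000 = $153,220.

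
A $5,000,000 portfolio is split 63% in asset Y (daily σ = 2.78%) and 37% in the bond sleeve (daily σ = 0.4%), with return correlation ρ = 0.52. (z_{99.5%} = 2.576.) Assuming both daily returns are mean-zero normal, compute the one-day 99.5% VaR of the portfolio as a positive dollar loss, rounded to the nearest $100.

σ_p² = 0.63²·2.78² + 0.37²·0.4² + 2·0.52·0.63·0.37·2.78·0.4 = 3.3589 (%²).
σ_p = √3.3589 = 1.833%.
VaR = 2.576 × 1.833% = 4.722%; on $5,000,000 that is $236,100.

$236,100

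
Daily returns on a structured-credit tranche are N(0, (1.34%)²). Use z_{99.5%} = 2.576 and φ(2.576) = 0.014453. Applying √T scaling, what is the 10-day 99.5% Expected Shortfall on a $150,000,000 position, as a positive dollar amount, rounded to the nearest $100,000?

σ_{10d} = 1.34% × √10 = 4.237%.
ES multiplier = φ(z)/(1−α) = 0.014453/0.005 = 2.891.
ES = 4.237% × 2.891 = 12.249%; on $150,000,000: $18,373,500.

$18,400,000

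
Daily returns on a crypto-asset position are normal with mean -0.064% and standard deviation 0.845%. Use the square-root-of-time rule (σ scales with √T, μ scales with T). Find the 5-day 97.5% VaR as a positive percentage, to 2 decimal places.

At 97.5%, z = 1.960.
σ_{5d} = 0.845% × √5 = 1.889%; μ_{5d} = 5 × -0.064% = -0.320%.
VaR = −(-0.320%) + 1.960 × 1.889% = 4.022%.

4.02%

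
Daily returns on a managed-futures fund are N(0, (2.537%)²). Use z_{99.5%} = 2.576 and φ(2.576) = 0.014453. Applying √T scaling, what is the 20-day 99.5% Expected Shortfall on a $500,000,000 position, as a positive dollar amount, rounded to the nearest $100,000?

σ_{20d} = 2.537% × √20 = 11.346%.
ES multiplier = φ(z)/(1−α) = 0.014453/0.005 = 2.891.
ES = 11.346% × 2.891 = 32.801%; on $500,000,000: $164,005,000.

$164,000,000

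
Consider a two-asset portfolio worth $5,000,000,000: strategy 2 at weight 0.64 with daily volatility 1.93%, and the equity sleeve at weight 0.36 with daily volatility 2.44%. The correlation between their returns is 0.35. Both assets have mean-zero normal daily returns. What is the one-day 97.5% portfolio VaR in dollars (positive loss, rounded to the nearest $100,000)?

$171,300,000

σ_p² = 0.64²·1.93² + 0.36²·2.44² + 2·0.35·0.64·0.36·1.93·2.44 = 3.0568 (%²).
σ_p = √3.0568 = 1.748%.
At 97.5%, z = 1.960.
VaR = 1.960 × 1.748% = 3.426%; on $5,000,000,000 that is $171,300,000.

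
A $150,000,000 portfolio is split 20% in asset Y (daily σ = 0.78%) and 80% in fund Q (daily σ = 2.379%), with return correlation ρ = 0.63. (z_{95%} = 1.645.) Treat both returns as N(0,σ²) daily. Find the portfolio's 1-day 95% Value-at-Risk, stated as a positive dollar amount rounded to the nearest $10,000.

σ_p² = 0.2²·0.78² + 0.8²·2.379² + 2·0.63·0.2·0.8·0.78·2.379 = 4.0206 (%²).
σ_p = √4.0206 = 2.005%.
VaR = 1.645 × 2.005% = 3.298%; on $150,000,000 that is $4,947,000.

$4,950,000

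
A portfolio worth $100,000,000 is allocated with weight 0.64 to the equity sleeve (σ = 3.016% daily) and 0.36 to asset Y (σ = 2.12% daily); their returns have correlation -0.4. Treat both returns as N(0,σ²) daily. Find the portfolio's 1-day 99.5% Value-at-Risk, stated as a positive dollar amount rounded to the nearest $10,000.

σ_p² = 0.64²·3.016² + 0.36²·2.12² + 2·-0.4·0.64·0.36·3.016·2.12 = 3.1298 (%²).
σ_p = √3.1298 = 1.769%.
At 99.5%, z = 2.576.
VaR = 2.576 × 1.769% = 4.557%; on $100,000,000 that is $4,557,000.

$4,560,000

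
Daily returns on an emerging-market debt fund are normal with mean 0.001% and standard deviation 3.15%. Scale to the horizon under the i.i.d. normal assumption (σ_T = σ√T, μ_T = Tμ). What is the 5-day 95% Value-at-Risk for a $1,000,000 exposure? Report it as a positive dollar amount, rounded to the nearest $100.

At 95%, z = 1.645.
σ_{5d} = 3.15% × √5 = 7.044%; μ_{5d} = 5 × 0.001% = 0.005%.
VaR = −(0.005%) + 1.645 × 7.044% = 11.582%.
On $1,000,000: 0.11582 × $1,000,000 = $115,820.

$115,800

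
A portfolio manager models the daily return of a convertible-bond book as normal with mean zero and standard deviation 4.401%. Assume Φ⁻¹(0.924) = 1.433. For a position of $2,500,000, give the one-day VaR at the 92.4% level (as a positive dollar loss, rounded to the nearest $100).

$157,700

VaR = z·σ = 1.433 × 4.401% = 6.307%.
On $2,500,000: 0.06307 × $2,500,000 = $157,675.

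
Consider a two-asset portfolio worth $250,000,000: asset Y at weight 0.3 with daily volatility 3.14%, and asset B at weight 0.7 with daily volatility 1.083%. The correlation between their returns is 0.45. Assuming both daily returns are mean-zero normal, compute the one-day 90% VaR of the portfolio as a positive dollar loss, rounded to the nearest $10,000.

σ_p² = 0.3²·3.14² + 0.7²·1.083² + 2·0.45·0.3·0.7·3.14·1.083 = 2.1048 (%²).
σ_p = √2.1048 = 1.451%.
At 90%, z = 1.282.
VaR = 1.282 × 1.451% = 1.860%; on $250,000,000 that is $4,650,000.

$4,650,000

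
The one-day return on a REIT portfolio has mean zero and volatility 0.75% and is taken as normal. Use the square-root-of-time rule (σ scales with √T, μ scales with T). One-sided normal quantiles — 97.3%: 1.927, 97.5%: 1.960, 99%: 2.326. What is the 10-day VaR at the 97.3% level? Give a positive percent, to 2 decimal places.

4.57%

σ_{10d} = 0.75% × √10 = 2.372%.
VaR = 1.927 × 2.372% = 4.571%.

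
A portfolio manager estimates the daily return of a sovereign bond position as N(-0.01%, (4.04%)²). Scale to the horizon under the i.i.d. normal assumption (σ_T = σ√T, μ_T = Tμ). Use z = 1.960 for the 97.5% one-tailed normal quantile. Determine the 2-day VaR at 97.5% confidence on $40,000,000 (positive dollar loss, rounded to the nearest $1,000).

σ_{2d} = 4.04% × √2 = 5.713%; μ_{2d} = 2 × -0.01% = -0.020%.
VaR = −(-0.020%) + 1.960 × 5.713% = 11.217%.
On $40,000,000: 0.11217 × $40,000,000 = $4,486,800.

$4,487,000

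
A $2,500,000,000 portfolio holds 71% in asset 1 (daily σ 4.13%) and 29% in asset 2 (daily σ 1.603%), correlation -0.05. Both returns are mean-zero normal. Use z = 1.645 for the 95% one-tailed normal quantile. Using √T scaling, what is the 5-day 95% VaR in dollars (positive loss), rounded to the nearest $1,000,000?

σ_p = √(0.71²·4.13² + 0.29²·1.603² + 2·-0.05·0.71·0.29·4.13·1.603) = 2.946%.
σ_{5d} = 2.946% × √5 = 6.587%.
VaR = 1.645 × 6.587% = 10.836%; on $2,500,000,000 that is $270,900,000.

$271,000,000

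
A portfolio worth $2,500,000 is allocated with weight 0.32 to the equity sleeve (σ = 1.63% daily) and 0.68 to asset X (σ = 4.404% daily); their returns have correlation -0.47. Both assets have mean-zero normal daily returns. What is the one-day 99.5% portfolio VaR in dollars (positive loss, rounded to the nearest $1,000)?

$180,000

σ_p² = 0.32²·1.63² + 0.68²·4.404² + 2·-0.47·0.32·0.68·1.63·4.404 = 7.7721 (%²).
σ_p = √7.7721 = 2.788%.
At 99.5%, z = 2.576.
VaR = 2.576 × 2.788% = 7.182%; on $2,500,000 that is $179,550.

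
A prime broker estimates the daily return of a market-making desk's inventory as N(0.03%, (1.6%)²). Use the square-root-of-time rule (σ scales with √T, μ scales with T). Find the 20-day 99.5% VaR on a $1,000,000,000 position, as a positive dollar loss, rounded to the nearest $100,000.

At 99.5%, z = 2.576.
σ_{20d} = 1.6% × √20 = 7.155%; μ_{20d} = 20 × 0.03% = 0.600%.
VaR = −(0.600%) + 2.576 × 7.155% = 17.831%.
On $1,000,000,000: 0.17831 × $1,000,000,000 = $178,310,000.

$178,300,000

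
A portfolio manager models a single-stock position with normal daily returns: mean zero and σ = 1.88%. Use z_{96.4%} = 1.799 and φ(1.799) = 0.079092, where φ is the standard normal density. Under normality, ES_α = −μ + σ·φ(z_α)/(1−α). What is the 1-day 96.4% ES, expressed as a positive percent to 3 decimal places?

Tail multiplier: φ(z)/(1−α) = 0.079092 / 0.036 = 2.197.
ES = 1.88% × 2.197 = 4.130%.

4.130%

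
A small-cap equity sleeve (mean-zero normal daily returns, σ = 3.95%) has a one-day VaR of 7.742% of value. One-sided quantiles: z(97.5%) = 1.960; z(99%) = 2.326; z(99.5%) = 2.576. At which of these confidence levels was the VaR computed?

97.5%

Implied z = VaR/σ = 7.742 / 3.95 = 1.960.
This matches z(97.5%) = 1.960.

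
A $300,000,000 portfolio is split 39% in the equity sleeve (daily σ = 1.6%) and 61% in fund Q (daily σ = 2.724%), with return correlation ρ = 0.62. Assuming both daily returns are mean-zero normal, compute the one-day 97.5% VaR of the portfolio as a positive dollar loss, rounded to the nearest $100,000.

$12,400,000

σ_p² = 0.39²·1.6² + 0.61²·2.724² + 2·0.62·0.39·0.61·1.6·2.724 = 4.4361 (%²).
σ_p = √4.4361 = 2.106%.
At 97.5%, z = 1.960.
VaR = 1.960 × 2.106% = 4.128%; on $300,000,000 that is $12,384,000.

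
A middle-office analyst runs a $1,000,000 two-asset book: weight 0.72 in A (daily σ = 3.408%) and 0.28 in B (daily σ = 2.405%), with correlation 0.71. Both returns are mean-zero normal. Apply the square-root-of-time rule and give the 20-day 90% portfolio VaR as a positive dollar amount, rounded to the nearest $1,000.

σ_p = √(0.72²·3.408² + 0.28²·2.405² + 2·0.71·0.72·0.28·3.408·2.405) = 2.970%.
σ_{20d} = 2.970% × √20 = 13.282%.
z(90%) = 1.282.
VaR = 1.282 × 13.282% = 17.028%; on $1,000,000 that is $170,280.

$170,000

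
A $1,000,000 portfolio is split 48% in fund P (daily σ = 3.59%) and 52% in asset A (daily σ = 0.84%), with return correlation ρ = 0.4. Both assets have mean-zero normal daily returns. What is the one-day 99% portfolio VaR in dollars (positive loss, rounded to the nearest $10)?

$45,120

σ_p² = 0.48²·3.59² + 0.52²·0.84² + 2·0.4·0.48·0.52·3.59·0.84 = 3.7624 (%²).
σ_p = √3.7624 = 1.940%.
At 99%, z = 2.326.
VaR = 2.326 × 1.940% = 4.512%; on $1,000,000 that is $45,120.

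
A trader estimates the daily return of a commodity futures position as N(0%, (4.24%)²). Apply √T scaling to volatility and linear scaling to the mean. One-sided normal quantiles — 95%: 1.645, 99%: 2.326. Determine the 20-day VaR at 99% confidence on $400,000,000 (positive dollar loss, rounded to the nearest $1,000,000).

σ_{20d} = 4.24% × √20 = 18.962%.
VaR = 2.326 × 18.962% = 44.106%.
On $400,000,000: 0.44106 × $400,000,000 = $176,424,000.

$176,000,000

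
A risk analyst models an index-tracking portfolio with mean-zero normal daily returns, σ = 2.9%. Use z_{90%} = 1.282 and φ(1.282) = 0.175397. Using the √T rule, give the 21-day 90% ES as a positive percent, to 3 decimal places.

23.309%

σ_{21d} = 2.9% × √21 = 13.289%.
ES multiplier = φ(z)/(1−α) = 0.175397/0.1 = 1.754.
ES = 13.289% × 1.754 = 23.309%.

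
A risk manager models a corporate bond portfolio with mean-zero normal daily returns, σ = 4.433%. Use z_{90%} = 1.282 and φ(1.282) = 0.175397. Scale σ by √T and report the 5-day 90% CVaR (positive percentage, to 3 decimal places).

σ_{5d} = 4.433% × √5 = 9.912%.
ES multiplier = φ(z)/(1−α) = 0.175397/0.1 = 1.754.
ES = 9.912% × 1.754 = 17.386%.

17.386%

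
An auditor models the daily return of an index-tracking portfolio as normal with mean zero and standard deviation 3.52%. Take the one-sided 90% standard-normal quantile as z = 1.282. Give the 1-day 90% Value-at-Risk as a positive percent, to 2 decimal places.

4.51%

VaR = z·σ = 1.282 × 3.52% = 4.513%.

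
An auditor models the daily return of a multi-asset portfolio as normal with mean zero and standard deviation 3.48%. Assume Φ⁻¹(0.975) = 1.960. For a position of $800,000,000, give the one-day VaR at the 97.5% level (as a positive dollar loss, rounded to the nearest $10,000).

VaR = z·σ = 1.960 × 3.48% = 6.821%.
On $800,000,000: 0.06821 × $800,000,000 = $54,568,000.

$54,570,000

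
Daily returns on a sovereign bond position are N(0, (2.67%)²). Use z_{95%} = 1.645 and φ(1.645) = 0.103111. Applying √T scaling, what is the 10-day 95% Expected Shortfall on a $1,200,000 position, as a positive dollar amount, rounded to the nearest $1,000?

$209,000

σ_{10d} = 2.67% × √10 = 8.443%.
ES multiplier = φ(z)/(1−α) = 0.103111/0.05 = 2.062.
ES = 8.443% × 2.062 = 17.409%; on $1,200,000: $208,908.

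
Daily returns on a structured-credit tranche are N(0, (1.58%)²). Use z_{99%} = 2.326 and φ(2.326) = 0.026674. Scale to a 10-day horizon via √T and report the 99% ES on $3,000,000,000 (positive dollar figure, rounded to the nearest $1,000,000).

σ_{10d} = 1.58% × √10 = 4.996%.
ES multiplier = φ(z)/(1−α) = 0.026674/0.01 = 2.667.
ES = 4.996% × 2.667 = 13.324%; on $3,000,000,000: $399,720,000.

$400,000,000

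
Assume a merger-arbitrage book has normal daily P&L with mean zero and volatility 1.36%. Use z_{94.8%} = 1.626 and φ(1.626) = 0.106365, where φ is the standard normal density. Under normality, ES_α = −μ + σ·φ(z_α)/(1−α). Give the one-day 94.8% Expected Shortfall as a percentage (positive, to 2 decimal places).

2.78%

Tail multiplier: φ(z)/(1−α) = 0.106365 / 0.052 = 2.045.
ES = 1.36% × 2.045 = 2.781%.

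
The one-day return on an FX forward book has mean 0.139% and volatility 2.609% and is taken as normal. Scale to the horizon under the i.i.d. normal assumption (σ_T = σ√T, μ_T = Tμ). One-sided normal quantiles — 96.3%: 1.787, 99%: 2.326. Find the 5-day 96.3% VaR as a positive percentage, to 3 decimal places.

σ_{5d} = 2.609% × √5 = 5.834%; μ_{5d} = 5 × 0.139% = 0.695%.
VaR = −(0.695%) + 1.787 × 5.834% = 9.730%.

9.730%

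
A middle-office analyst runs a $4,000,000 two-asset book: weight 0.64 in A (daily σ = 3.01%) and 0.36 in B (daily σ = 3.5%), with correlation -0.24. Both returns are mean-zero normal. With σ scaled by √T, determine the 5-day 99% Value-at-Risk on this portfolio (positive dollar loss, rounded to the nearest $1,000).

σ_p = √(0.64²·3.01² + 0.36²·3.5² + 2·-0.24·0.64·0.36·3.01·3.5) = 2.033%.
σ_{5d} = 2.033% × √5 = 4.546%.
z(99%) = 2.326.
VaR = 2.326 × 4.546% = 10.574%; on $4,000,000 that is $422,960.

$423,000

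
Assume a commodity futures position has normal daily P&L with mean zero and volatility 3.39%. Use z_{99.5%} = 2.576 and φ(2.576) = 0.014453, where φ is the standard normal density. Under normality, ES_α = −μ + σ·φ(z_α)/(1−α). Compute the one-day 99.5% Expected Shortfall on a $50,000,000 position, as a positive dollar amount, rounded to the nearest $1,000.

$4,900,000

Tail multiplier: φ(z)/(1−α) = 0.014453 / 0.005 = 2.891.
ES = 3.39% × 2.891 = 9.800%.
On $50,000,000: 0.09800 × $50,000,000 = $4,900,000.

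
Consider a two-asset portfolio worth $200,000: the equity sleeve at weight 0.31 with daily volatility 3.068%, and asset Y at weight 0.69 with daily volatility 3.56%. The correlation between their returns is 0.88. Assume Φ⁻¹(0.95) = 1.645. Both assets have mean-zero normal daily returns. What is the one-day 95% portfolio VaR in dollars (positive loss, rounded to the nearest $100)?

$10,900

σ_p² = 0.31²·3.068² + 0.69²·3.56² + 2·0.88·0.31·0.69·3.068·3.56 = 11.0502 (%²).
σ_p = √11.0502 = 3.324%.
VaR = 1.645 × 3.324% = 5.468%; on $200,000 that is $10,936.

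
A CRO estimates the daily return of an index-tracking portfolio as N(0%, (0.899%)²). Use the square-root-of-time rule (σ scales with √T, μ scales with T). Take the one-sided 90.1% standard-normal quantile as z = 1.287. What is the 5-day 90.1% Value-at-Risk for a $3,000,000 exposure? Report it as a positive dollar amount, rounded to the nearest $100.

$77,600

σ_{5d} = 0.899% × √5 = 2.010%.
VaR = 1.287 × 2.010% = 2.587%.
On $3,000,000: 0.02587 × $3,000,000 = $77,610.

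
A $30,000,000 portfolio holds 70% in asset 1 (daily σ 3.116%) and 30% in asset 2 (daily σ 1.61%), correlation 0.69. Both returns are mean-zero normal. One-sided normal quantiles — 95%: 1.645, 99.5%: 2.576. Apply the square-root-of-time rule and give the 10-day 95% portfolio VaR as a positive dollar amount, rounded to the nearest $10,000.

σ_p = √(0.7²·3.116² + 0.3²·1.61² + 2·0.69·0.7·0.3·3.116·1.61) = 2.539%.
σ_{10d} = 2.539% × √10 = 8.029%.
VaR = 1.645 × 8.029% = 13.208%; on $30,000,000 that is $3,962,400.

$3,960,000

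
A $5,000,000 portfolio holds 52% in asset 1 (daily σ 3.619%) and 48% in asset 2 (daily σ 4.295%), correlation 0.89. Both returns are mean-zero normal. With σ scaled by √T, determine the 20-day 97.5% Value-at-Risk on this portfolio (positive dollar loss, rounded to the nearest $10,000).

$1,680,000

σ_p = √(0.52²·3.619² + 0.48²·4.295² + 2·0.89·0.52·0.48·3.619·4.295) = 3.834%.
σ_{20d} = 3.834% × √20 = 17.146%.
z(97.5%) = 1.960.
VaR = 1.960 × 17.146% = 33.606%; on $5,000,000 that is $1,680,300.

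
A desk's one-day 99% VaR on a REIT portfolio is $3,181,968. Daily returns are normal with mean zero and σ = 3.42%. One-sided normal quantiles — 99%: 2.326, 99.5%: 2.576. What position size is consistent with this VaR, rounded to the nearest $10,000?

$40,000,000

VaR as a fraction of value: z·σ = 2.326 × 3.42% = 7.95492%.
Position = $3,181,968 / 0.0795492 = $40,000,000.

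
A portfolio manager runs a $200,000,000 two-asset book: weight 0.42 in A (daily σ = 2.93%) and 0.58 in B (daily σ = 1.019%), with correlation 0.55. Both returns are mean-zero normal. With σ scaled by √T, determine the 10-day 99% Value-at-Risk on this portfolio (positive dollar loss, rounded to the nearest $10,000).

σ_p = √(0.42²·2.93² + 0.58²·1.019² + 2·0.55·0.42·0.58·2.93·1.019) = 1.632%.
σ_{10d} = 1.632% × √10 = 5.161%.
z(99%) = 2.326.
VaR = 2.326 × 5.161% = 12.004%; on $200,000,000 that is $24,008,000.

$24,010,000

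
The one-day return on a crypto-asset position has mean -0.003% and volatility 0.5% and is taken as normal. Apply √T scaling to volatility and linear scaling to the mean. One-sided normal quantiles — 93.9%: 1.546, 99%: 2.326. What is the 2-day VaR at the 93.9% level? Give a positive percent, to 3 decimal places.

1.099%

σ_{2d} = 0.5% × √2 = 0.707%; μ_{2d} = 2 × -0.003% = -0.006%.
VaR = −(-0.006%) + 1.546 × 0.707% = 1.099%.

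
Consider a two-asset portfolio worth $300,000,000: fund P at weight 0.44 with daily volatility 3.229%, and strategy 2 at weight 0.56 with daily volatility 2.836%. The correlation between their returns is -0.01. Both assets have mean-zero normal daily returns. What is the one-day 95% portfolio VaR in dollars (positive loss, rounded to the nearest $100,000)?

σ_p² = 0.44²·3.229² + 0.56²·2.836² + 2·-0.01·0.44·0.56·3.229·2.836 = 4.4957 (%²).
σ_p = √4.4957 = 2.120%.
At 95%, z = 1.645.
VaR = 1.645 × 2.120% = 3.487%; on $300,000,000 that is $10,461,000.

$10,500,000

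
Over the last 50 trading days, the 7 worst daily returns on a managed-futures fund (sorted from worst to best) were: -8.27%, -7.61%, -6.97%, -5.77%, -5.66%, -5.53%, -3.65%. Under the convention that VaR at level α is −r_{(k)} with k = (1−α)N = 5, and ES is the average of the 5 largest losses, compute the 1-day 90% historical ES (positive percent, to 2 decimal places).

6.86%

The 5 worst returns sum to -34.28%.
ES = −(-34.28%) / 5 = 6.856% ≈ 6.86%.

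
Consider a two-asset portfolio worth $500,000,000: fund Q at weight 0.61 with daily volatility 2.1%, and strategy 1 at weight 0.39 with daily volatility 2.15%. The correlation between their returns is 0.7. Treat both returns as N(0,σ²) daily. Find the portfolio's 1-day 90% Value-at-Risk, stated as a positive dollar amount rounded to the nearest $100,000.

$12,600,000

σ_p² = 0.61²·2.1² + 0.39²·2.15² + 2·0.7·0.61·0.39·2.1·2.15 = 3.8478 (%²).
σ_p = √3.8478 = 1.962%.
At 90%, z = 1.282.
VaR = 1.282 × 1.962% = 2.515%; on $500,000,000 that is $12,575,000.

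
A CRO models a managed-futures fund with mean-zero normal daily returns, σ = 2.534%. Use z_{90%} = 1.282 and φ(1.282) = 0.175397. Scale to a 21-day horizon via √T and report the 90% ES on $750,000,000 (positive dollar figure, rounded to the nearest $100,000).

$152,800,000

σ_{21d} = 2.534% × √21 = 11.612%.
ES multiplier = φ(z)/(1−α) = 0.175397/0.1 = 1.754.
ES = 11.612% × 1.754 = 20.367%; on $750,000,000: $152,752,500.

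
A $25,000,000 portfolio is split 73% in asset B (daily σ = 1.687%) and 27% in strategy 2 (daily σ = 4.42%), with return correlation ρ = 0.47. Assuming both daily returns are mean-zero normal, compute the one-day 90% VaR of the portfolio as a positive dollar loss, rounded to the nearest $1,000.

σ_p² = 0.73²·1.687² + 0.27²·4.42² + 2·0.47·0.73·0.27·1.687·4.42 = 4.3223 (%²).
σ_p = √4.3223 = 2.079%.
At 90%, z = 1.282.
VaR = 1.282 × 2.079% = 2.665%; on $25,000,000 that is $666,250.

$666,000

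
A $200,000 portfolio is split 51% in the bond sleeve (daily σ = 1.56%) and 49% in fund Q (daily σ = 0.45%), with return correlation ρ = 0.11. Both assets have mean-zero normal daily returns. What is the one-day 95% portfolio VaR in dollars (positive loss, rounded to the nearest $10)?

$2,790

σ_p² = 0.51²·1.56² + 0.49²·0.45² + 2·0.11·0.51·0.49·1.56·0.45 = 0.7202 (%²).
σ_p = √0.7202 = 0.849%.
At 95%, z = 1.645.
VaR = 1.645 × 0.849% = 1.397%; on $200,000 that is $2,794.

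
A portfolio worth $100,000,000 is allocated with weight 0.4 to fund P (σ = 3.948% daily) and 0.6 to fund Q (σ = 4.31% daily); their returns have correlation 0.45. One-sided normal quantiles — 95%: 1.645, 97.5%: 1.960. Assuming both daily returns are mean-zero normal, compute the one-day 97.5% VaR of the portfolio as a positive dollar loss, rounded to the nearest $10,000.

$7,030,000

σ_p² = 0.4²·3.948² + 0.6²·4.31² + 2·0.45·0.4·0.6·3.948·4.31 = 12.8567 (%²).
σ_p = √12.8567 = 3.586%.
VaR = 1.960 × 3.586% = 7.029%; on $100,000,000 that is $7,029,000.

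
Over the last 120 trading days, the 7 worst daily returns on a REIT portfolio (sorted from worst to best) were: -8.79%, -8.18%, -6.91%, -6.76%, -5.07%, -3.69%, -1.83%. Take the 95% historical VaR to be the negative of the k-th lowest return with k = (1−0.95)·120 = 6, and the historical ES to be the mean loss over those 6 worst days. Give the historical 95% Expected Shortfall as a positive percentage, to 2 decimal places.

6.57%

The 6 worst returns sum to -39.40%.
ES = −(-39.40%) / 6 = 6.5666…% ≈ 6.57%.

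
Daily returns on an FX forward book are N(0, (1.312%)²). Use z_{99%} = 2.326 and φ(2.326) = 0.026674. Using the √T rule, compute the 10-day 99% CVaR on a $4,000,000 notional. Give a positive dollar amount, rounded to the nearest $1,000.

σ_{10d} = 1.312% × √10 = 4.149%.
ES multiplier = φ(z)/(1−α) = 0.026674/0.01 = 2.667.
ES = 4.149% × 2.667 = 11.065%; on $4,000,000: $442,600.

$443,000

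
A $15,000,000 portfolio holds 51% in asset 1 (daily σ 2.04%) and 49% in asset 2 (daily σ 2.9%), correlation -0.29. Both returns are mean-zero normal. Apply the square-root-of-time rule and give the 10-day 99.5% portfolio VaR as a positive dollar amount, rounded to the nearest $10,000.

$1,830,000

σ_p = √(0.51²·2.04² + 0.49²·2.9² + 2·-0.29·0.51·0.49·2.04·2.9) = 1.498%.
σ_{10d} = 1.498% × √10 = 4.737%.
z(99.5%) = 2.576.
VaR = 2.576 × 4.737% = 12.203%; on $15,000,000 that is $1,830,450.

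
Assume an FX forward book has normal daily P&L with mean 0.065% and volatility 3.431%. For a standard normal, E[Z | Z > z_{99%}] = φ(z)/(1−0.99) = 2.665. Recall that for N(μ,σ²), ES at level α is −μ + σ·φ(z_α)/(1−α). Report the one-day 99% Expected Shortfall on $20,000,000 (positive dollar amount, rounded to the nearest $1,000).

ES = −(0.065%) + 3.431% × 2.665 = 9.079%.
On $20,000,000: 0.09079 × $20,000,000 = $1,815,800.

$1,816,000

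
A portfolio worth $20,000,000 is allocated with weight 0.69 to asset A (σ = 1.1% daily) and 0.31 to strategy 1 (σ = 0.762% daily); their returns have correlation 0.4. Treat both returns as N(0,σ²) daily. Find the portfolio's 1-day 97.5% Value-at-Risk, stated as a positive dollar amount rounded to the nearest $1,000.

σ_p² = 0.69²·1.1² + 0.31²·0.762² + 2·0.4·0.69·0.31·1.1·0.762 = 0.7753 (%²).
σ_p = √0.7753 = 0.881%.
At 97.5%, z = 1.960.
VaR = 1.960 × 0.881% = 1.727%; on $20,000,000 that is $345,400.

$345,000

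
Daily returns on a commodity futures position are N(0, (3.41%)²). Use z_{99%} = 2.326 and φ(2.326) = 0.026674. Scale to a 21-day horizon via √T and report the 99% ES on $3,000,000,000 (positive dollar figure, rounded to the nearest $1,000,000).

σ_{21d} = 3.41% × √21 = 15.627%.
ES multiplier = φ(z)/(1−α) = 0.026674/0.01 = 2.667.
ES = 15.627% × 2.667 = 41.677%; on $3,000,000,000: $1,250,310,000.

$1,250,000,000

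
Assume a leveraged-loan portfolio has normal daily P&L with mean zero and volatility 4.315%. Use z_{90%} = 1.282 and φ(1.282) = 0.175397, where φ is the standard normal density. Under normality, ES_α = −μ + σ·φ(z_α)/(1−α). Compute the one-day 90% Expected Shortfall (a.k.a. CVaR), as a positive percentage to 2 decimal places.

7.57%

Tail multiplier: φ(z)/(1−α) = 0.175397 / 0.1 = 1.754.
ES = 4.315% × 1.754 = 7.569%.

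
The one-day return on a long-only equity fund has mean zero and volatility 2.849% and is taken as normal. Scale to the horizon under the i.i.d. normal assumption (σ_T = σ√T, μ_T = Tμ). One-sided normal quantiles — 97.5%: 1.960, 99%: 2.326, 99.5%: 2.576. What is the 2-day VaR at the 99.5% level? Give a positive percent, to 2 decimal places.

σ_{2d} = 2.849% × √2 = 4.029%.
VaR = 2.576 × 4.029% = 10.379%.

10.38%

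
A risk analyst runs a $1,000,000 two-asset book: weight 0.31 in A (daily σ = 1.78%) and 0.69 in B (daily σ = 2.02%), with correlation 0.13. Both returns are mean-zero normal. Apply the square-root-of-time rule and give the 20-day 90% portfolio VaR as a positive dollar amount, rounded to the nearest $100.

$89,700

σ_p = √(0.31²·1.78² + 0.69²·2.02² + 2·0.13·0.31·0.69·1.78·2.02) = 1.564%.
σ_{20d} = 1.564% × √20 = 6.994%.
z(90%) = 1.282.
VaR = 1.282 × 6.994% = 8.966%; on $1,000,000 that is $89,660.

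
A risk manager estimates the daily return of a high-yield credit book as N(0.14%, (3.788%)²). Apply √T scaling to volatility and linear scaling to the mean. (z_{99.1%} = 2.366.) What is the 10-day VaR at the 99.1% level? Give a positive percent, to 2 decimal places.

26.94%

σ_{10d} = 3.788% × √10 = 11.979%; μ_{10d} = 10 × 0.14% = 1.400%.
VaR = −(1.400%) + 2.366 × 11.979% = 26.942%.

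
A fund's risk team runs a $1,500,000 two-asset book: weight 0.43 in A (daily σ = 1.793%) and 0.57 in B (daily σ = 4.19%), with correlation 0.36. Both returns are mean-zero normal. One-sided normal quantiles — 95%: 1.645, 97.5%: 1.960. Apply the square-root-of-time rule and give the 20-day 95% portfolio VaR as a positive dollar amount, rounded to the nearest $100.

σ_p = √(0.43²·1.793² + 0.57²·4.19² + 2·0.36·0.43·0.57·1.793·4.19) = 2.761%.
σ_{20d} = 2.761% × √20 = 12.348%.
VaR = 1.645 × 12.348% = 20.312%; on $1,500,000 that is $304,680.

$304,700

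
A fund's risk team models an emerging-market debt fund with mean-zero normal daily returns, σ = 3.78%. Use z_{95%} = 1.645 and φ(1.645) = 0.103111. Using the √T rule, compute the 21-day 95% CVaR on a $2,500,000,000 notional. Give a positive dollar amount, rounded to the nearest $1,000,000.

$893,000,000

σ_{21d} = 3.78% × √21 = 17.322%.
ES multiplier = φ(z)/(1−α) = 0.103111/0.05 = 2.062.
ES = 17.322% × 2.062 = 35.718%; on $2,500,000,000: $892,950,000.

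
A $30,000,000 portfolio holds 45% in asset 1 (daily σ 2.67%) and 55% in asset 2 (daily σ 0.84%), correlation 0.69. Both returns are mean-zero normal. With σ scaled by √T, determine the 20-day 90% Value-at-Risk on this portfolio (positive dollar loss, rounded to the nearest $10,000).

$2,680,000

σ_p = √(0.45²·2.67² + 0.55²·0.84² + 2·0.69·0.45·0.55·2.67·0.84) = 1.557%.
σ_{20d} = 1.557% × √20 = 6.963%.
z(90%) = 1.282.
VaR = 1.282 × 6.963% = 8.927%; on $30,000,000 that is $2,678,100.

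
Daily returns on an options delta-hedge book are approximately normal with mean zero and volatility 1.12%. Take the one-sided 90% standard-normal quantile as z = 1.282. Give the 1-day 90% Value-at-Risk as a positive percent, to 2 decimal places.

1.44%

VaR = z·σ = 1.282 × 1.12% = 1.436%.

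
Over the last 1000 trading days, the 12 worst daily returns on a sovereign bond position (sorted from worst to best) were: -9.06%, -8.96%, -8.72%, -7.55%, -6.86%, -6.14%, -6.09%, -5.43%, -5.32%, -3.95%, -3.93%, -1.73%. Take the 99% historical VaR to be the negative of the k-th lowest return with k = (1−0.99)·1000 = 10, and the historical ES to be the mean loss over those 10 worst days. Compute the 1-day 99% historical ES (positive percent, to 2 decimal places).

The 10 worst returns sum to -68.08%.
ES = −(-68.08%) / 10 = 6.808% ≈ 6.81%.

6.81%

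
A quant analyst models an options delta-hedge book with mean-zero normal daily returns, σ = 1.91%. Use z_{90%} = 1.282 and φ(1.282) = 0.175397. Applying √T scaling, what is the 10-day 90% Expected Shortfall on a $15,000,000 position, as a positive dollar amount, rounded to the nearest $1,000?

σ_{10d} = 1.91% × √10 = 6.040%.
ES multiplier = φ(z)/(1−α) = 0.175397/0.1 = 1.754.
ES = 6.040% × 1.754 = 10.594%; on $15,000,000: $1,589,100.

$1,589,000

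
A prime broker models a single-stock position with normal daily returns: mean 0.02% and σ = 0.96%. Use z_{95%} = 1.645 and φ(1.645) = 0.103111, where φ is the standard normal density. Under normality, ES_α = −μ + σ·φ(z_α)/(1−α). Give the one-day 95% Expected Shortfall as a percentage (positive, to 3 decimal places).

Tail multiplier: φ(z)/(1−α) = 0.103111 / 0.05 = 2.062.
ES = −(0.02%) + 0.96% × 2.062 = 1.960%.

1.960%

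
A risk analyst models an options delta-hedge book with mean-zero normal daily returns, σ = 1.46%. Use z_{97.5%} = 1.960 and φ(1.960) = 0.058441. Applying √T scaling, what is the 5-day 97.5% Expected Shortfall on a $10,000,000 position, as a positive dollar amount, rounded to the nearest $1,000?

σ_{5d} = 1.46% × √5 = 3.265%.
ES multiplier = φ(z)/(1−α) = 0.058441/0.025 = 2.338.
ES = 3.265% × 2.338 = 7.634%; on $10,000,000: $763,400.

$763,000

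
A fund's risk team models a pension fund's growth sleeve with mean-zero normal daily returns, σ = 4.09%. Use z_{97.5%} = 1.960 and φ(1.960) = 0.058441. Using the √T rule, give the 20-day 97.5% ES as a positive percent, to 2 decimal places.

42.76%

σ_{20d} = 4.09% × √20 = 18.291%.
ES multiplier = φ(z)/(1−α) = 0.058441/0.025 = 2.338.
ES = 18.291% × 2.338 = 42.764%.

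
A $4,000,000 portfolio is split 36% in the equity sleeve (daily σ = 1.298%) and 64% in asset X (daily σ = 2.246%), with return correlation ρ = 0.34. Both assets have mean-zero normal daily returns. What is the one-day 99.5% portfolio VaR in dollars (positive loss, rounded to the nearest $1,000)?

σ_p² = 0.36²·1.298² + 0.64²·2.246² + 2·0.34·0.36·0.64·1.298·2.246 = 2.7413 (%²).
σ_p = √2.7413 = 1.656%.
At 99.5%, z = 2.576.
VaR = 2.576 × 1.656% = 4.266%; on $4,000,000 that is $170,640.

$171,000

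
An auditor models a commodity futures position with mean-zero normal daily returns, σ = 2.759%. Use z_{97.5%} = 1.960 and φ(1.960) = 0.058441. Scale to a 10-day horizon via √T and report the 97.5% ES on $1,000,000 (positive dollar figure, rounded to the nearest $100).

$204,000

σ_{10d} = 2.759% × √10 = 8.725%.
ES multiplier = φ(z)/(1−α) = 0.058441/0.025 = 2.338.
ES = 8.725% × 2.338 = 20.399%; on $1,000,000: $203,990.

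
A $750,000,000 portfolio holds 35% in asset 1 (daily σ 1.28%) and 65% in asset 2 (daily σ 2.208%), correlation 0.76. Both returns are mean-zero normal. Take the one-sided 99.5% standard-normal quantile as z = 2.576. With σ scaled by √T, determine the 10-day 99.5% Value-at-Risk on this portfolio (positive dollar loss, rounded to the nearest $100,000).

$109,900,000

σ_p = √(0.35²·1.28² + 0.65²·2.208² + 2·0.76·0.35·0.65·1.28·2.208) = 1.799%.
σ_{10d} = 1.799% × √10 = 5.689%.
VaR = 2.576 × 5.689% = 14.655%; on $750,000,000 that is $109,912,500.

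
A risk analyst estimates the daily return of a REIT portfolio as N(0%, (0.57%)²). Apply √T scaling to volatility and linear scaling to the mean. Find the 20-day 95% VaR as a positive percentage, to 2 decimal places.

4.19%

At 95%, z = 1.645.
σ_{20d} = 0.57% × √20 = 2.549%.
VaR = 1.645 × 2.549% = 4.193%.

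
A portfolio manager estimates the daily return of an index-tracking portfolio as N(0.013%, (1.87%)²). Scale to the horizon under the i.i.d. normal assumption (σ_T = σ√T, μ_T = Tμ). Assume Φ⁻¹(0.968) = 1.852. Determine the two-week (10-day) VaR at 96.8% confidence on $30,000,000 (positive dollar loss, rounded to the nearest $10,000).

$3,250,000

σ_{10d} = 1.87% × √10 = 5.913%; μ_{10d} = 10 × 0.013% = 0.130%.
VaR = −(0.130%) + 1.852 × 5.913% = 10.821%.
On $30,000,000: 0.10821 × $30,000,000 = $3,246,300.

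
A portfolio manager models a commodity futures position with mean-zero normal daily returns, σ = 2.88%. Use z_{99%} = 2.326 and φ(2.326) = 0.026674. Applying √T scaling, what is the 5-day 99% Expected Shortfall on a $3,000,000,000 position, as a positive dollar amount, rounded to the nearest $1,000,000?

$515,000,000

σ_{5d} = 2.88% × √5 = 6.440%.
ES multiplier = φ(z)/(1−α) = 0.026674/0.01 = 2.667.
ES = 6.440% × 2.667 = 17.175%; on $3,000,000,000: $515,250,000.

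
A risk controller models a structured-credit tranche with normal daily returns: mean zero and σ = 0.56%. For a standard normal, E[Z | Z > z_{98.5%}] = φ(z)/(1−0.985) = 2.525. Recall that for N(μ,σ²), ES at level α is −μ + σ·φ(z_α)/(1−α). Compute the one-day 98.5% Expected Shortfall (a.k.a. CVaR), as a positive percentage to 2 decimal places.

ES = 0.56% × 2.525 = 1.414%.

1.41%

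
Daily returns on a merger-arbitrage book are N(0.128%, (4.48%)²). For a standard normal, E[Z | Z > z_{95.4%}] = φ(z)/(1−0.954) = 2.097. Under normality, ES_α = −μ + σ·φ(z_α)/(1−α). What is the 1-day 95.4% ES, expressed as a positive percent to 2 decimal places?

ES = −(0.128%) + 4.48% × 2.097 = 9.267%.

9.27%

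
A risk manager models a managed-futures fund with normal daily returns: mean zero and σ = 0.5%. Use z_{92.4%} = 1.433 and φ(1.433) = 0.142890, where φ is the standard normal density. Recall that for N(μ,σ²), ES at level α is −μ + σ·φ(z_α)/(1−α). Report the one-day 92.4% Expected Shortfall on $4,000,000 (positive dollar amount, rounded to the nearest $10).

$37,600

Tail multiplier: φ(z)/(1−α) = 0.142890 / 0.076 = 1.880.
ES = 0.5% × 1.880 = 0.940%.
On $4,000,000: 0.00940 × $4,000,000 = $37,600.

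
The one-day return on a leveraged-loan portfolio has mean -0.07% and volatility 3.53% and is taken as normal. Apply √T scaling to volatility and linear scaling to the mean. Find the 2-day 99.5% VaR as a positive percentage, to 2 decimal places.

13.00%

At 99.5%, z = 2.576.
σ_{2d} = 3.53% × √2 = 4.992%; μ_{2d} = 2 × -0.07% = -0.140%.
VaR = −(-0.140%) + 2.576 × 4.992% = 12.999%.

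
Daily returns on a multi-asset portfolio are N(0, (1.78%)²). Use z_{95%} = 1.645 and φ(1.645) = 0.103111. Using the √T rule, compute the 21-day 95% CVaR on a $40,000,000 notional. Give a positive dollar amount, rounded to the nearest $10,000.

σ_{21d} = 1.78% × √21 = 8.157%.
ES multiplier = φ(z)/(1−α) = 0.103111/0.05 = 2.062.
ES = 8.157% × 2.062 = 16.820%; on $40,000,000: $6,728,000.

$6,730,000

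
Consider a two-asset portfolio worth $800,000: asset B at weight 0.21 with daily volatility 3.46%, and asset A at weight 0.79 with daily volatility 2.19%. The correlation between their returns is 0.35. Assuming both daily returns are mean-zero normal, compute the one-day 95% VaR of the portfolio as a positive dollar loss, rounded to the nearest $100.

$27,600

σ_p² = 0.21²·3.46² + 0.79²·2.19² + 2·0.35·0.21·0.79·3.46·2.19 = 4.4012 (%²).
σ_p = √4.4012 = 2.098%.
At 95%, z = 1.645.
VaR = 1.645 × 2.098% = 3.451%; on $800,000 that is $27,608.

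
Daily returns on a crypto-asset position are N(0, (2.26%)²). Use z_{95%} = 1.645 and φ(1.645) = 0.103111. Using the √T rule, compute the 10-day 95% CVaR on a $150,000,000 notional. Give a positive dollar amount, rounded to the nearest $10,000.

σ_{10d} = 2.26% × √10 = 7.147%.
ES multiplier = φ(z)/(1−α) = 0.103111/0.05 = 2.062.
ES = 7.147% × 2.062 = 14.737%; on $150,000,000: $22,105,500.

$22,110,000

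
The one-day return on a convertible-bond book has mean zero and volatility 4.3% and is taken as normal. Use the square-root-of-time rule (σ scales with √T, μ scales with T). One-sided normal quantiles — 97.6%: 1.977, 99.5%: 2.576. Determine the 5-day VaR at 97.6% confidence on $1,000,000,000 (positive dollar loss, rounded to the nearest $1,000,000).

$190,000,000

σ_{5d} = 4.3% × √5 = 9.615%.
VaR = 1.977 × 9.615% = 19.009%.
On $1,000,000,000: 0.19009 × $1,000,000,000 = $190,090,000.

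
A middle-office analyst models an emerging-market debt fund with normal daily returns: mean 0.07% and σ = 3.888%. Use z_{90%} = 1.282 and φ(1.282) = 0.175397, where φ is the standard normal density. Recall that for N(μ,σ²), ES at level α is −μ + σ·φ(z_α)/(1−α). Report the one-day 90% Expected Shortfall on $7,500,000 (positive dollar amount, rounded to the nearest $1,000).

$506,000

Tail multiplier: φ(z)/(1−α) = 0.175397 / 0.1 = 1.754.
ES = −(0.07%) + 3.888% × 1.754 = 6.750%.
On $7,500,000: 0.06750 × $7,500,000 = $506,250.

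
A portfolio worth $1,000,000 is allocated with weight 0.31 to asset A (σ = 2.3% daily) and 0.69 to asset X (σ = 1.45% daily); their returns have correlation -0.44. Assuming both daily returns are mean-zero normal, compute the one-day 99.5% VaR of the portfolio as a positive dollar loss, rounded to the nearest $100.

$24,200

σ_p² = 0.31²·2.3² + 0.69²·1.45² + 2·-0.44·0.31·0.69·2.3·1.45 = 0.8816 (%²).
σ_p = √0.8816 = 0.939%.
At 99.5%, z = 2.576.
VaR = 2.576 × 0.939% = 2.419%; on $1,000,000 that is $24,190.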